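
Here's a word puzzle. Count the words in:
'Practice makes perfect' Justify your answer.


Split into words: Practice | makes | perfect = 3 words.

3


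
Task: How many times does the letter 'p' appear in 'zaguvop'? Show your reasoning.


Letter 'p' in 'zaguvop': found at position(s) 7 = 1 occurrence(s).

1


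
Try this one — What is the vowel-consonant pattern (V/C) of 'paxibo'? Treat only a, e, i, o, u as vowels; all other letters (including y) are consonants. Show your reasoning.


Letter mapping: p = C, a = V, x = C, i = V, b = C, o = V.

CVCVCV


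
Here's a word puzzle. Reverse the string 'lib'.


Reverse 'lib' character by character: 'bil'.

bil


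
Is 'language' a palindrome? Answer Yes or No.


Forward: 'language'
Reversed: 'egaugnal'
They differ.

No


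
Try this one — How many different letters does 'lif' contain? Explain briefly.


Unique letters in 'lif': {f, i, l} = 3 distinct letters.

3


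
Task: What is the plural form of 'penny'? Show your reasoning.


Apply rule: Change -y to -ies (consonant + y). 'penny' becomes 'pennies'.

pennies


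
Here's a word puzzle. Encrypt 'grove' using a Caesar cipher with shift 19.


Shift each letter by 19: g -> z, r -> k, o -> h, v -> o, e -> x. Result: 'zkhox'.

zkhox


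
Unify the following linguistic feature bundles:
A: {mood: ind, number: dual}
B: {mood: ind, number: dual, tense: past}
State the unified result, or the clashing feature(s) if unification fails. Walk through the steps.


Compare features:
mood: A=ind vs B=ind -> unified: ind
number: A=dual vs B=dual -> unified: dual
tense: A=_ vs B=past -> unified: past
No clashes found.

Unified: {mood: ind, number: dual, tense: past}


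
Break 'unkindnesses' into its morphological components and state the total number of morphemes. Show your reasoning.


Step 1: Identify prefix: 'un' (meaning: not/reverse)
Step 2: Identify root: 'kind'
Step 3: Identify suffix(es): 'ness, es'
Decomposition: un- (prefix: not/reverse) + kind (root) + -ness (suffix: state of) + -es (plural)
Total morphemes: 4

4 morphemes (un- (prefix: not/reverse) + kind (root) + -ness (suffix: state of) + -es (plural))


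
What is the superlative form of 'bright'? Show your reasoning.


Apply superlative formation (add -est): 'bright' -> 'brightest'.

brightest


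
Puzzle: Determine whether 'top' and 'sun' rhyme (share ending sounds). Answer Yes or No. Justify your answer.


Rime (stressed vowel + following sounds) of 'top': -op = /ɒp/
Rime of 'sun': -un = /ʌn/
/ɒp/ and /ʌn/ are different ending sounds, so the words do not rhyme.

No


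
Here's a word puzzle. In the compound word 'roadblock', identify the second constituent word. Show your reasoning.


Split 'roadblock' into 'road' + 'block'. The second part is 'block'.

block


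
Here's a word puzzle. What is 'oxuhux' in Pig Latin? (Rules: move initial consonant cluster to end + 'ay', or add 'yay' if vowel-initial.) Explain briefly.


'oxuhux' starts with a vowel, so add 'yay': 'oxuhuxyay'.

oxuhuxyay


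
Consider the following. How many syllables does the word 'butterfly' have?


Break 'butterfly' into syllables: but-ter-fly -> but | ter | fly = 3 syllables

3 syllables


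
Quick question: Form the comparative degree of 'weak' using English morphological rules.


Apply comparative formation (add -er): 'weak' -> 'weaker'.

weaker


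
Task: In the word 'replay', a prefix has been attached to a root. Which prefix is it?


The word 'replay' = 're' (prefix) + 'play' (root). The prefix is 're'.

re


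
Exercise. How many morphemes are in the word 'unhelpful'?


Decomposition: un- (prefix) + help (root) + -ful (suffix) = 3 morpheme(s)

3 morphemes


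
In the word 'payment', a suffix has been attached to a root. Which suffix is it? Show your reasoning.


The word 'payment' = 'pay' (root) + '-ment' (suffix). The suffix is '-ment'.

ment


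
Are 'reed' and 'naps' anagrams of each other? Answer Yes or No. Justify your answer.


Sorted letters of 'reed': 'deer'
Sorted letters of 'naps': 'anps'
They do not match.

No


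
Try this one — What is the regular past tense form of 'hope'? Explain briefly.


Apply rule: Add -d (word ends in -e). 'hope' becomes 'hoped'.

hoped


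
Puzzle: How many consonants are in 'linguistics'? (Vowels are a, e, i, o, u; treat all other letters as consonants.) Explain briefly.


Consonants in 'linguistics': l, n, g, s, t, c, s = 7 consonants.

7


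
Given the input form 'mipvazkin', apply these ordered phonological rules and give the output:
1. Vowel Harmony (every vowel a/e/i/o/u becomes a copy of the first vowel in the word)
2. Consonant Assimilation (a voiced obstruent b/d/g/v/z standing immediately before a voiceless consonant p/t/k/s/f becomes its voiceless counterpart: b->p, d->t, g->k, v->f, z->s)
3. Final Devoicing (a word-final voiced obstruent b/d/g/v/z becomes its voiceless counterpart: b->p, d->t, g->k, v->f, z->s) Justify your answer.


Starting form: 'mipvazkin'
Rule 1: Vowel Harmony: all vowels become 'i' (matching first vowel). 'mipvazkin' -> 'mipvizkin'
Rule 2: Consonant Assimilation: voiced obstruent before voiceless consonant becomes voiceless ('zk' -> 'sk'). 'mipvizkin' -> 'mipviskin'
Rule 3: Final Devoicing: final consonant 'n' is not one of the voiced obstruents b/d/g/v/z. No change.
Final form: 'mipviskin'

mipviskin


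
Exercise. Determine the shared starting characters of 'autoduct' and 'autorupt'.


Compare from the start: 4 characters match: 'auto'. Mismatch at position 5: 'd' vs 'r'.

auto


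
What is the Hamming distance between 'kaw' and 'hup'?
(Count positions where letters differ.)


Alignment:
Position 1: 'k' vs 'h' = DIFFER
Position 2: 'a' vs 'u' = DIFFER
Position 3: 'w' vs 'p' = DIFFER
Total differences: 3

3


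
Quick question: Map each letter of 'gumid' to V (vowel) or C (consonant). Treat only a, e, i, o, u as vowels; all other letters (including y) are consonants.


Letter mapping: g = C, u = V, m = C, i = V, d = C.

CVCVC


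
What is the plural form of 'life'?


Apply rule: Change -fe to -ves. 'life' becomes 'lives'.

lives


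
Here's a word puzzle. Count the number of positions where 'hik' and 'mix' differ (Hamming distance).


Alignment:
Position 1: 'h' vs 'm' = DIFFER
Position 2: 'i' vs 'i' = match
Position 3: 'k' vs 'x' = DIFFER
Total differences: 2

2


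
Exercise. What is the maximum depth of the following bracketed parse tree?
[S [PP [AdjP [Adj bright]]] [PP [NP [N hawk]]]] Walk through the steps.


Count bracket nesting levels:
'[' at pos 0: depth = 1
'[' at pos 3: depth = 2
'[' at pos 7: depth = 3
'[' at pos 13: depth = 4
'[' at pos 28: depth = 2
'[' at pos 32: depth = 3
'[' at pos 36: depth = 4
Maximum depth reached: 4

4


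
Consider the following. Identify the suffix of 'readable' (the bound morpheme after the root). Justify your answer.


The word 'readable' = 'read' (root) + '-able' (suffix). The suffix is '-able'.

able


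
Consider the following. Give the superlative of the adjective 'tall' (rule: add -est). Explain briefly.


Apply superlative formation (add -est): 'tall' -> 'tallest'.

tallest


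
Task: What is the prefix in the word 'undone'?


The word 'undone' = 'un' (prefix) + 'done' (root). The prefix is 'un'.

un


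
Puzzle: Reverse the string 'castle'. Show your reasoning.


Reverse 'castle' character by character: 'eltsac'.

eltsac


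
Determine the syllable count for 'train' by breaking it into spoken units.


Break 'train' into syllables: train -> train = 1 syllable

1 syllable


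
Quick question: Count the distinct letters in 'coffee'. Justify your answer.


Unique letters in 'coffee': {c, e, f, o} = 4 distinct letters.

4


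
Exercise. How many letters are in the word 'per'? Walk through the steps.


Spell out 'per' and number each letter: p(1), e(2), r(3). Total: 3 letters.

3


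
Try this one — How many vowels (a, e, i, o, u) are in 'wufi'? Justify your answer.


Vowels in 'wufi': u, i = 2 vowels.

2


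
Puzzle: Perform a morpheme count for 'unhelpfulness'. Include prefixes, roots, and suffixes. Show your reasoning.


Decomposition: un- (prefix) + help (root) + -ful (suffix) + -ness (suffix) = 4 morpheme(s)

4 morphemes


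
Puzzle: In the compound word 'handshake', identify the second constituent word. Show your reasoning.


Split 'handshake' into 'hand' + 'shake'. The second part is 'shake'.

shake


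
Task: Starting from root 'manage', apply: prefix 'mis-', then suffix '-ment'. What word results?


Step 1: Add prefix 'mis-' to 'manage' = 'mismanage'
Step 2: Add suffix '-ment' to 'mismanage' = 'mismanagement'

mismanagement


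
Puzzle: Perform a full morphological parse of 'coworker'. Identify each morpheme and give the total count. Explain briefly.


Step 1: Identify prefix: 'co' (meaning: together)
Step 2: Identify root: 'work'
Step 3: Identify suffix(es): 'er'
Decomposition: co- (prefix: together) + work (root) + -er (suffix: one who)
Total morphemes: 3

3 morphemes (co- (prefix: together) + work (root) + -er (suffix: one who))


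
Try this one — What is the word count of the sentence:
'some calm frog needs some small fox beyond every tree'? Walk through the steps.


Split into words: some | calm | frog | needs | some | small | fox | beyond | every | tree = 10 words.

10


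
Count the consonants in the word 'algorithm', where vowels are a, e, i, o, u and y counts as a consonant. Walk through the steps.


Consonants in 'algorithm': l, g, r, t, h, m = 6 consonants.

6


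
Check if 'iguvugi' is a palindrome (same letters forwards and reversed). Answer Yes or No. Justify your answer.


Forward: 'iguvugi'
Reversed: 'iguvugi'
They are identical.

Yes


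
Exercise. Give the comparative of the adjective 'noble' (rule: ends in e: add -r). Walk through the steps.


Apply comparative formation (ends in e: add -r): 'noble' -> 'nobler'.

nobler


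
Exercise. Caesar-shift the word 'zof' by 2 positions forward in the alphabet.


Shift each letter by 2: z -> b, o -> q, f -> h. Result: 'bqh'.

bqh


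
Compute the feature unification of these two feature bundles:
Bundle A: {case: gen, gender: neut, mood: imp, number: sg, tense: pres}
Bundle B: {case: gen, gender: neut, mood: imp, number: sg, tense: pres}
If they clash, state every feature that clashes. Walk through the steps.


Compare features:
case: A=gen vs B=gen -> unified: gen
gender: A=neut vs B=neut -> unified: neut
mood: A=imp vs B=imp -> unified: imp
number: A=sg vs B=sg -> unified: sg
tense: A=pres vs B=pres -> unified: pres
No clashes found.

Unified: {case: gen, gender: neut, mood: imp, number: sg, tense: pres}


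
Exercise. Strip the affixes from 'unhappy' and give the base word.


Remove prefix 'un' from 'unhappy' to get root 'happy'.

happy


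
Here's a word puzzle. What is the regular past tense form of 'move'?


Apply rule: Add -d (word ends in -e). 'move' becomes 'moved'.

moved


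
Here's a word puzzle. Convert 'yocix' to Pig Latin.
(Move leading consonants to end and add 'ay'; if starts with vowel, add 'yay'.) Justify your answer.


'yocix': move consonant cluster 'y' to end and add 'ay': 'ocixyay'.

ocixyay


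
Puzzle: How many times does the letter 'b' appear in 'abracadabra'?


Letter 'b' in 'abracadabra': found at position(s) 2, 9 = 2 occurrence(s).

2


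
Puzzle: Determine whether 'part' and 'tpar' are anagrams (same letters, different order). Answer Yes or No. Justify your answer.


Sorted letters of 'part': 'aprt'
Sorted letters of 'tpar': 'aprt'
They match.

Yes


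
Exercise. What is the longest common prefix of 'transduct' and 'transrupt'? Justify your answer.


Compare from the start: 5 characters match: 'trans'. Mismatch at position 6: 'd' vs 'r'.

trans


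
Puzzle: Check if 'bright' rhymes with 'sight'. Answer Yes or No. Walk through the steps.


Rime (stressed vowel + following sounds) of 'bright': -ight = /aɪt/
Rime of 'sight': -ight = /aɪt/
/aɪt/ and /aɪt/ are the same ending sound, so the words rhyme.

Yes


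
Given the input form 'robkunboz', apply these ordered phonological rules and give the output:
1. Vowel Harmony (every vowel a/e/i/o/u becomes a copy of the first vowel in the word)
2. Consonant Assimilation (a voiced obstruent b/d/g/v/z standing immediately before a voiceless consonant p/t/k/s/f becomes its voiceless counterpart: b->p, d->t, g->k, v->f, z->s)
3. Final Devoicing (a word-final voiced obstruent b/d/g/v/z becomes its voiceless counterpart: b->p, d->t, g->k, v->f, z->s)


Starting form: 'robkunboz'
Rule 1: Vowel Harmony: all vowels become 'o' (matching first vowel). 'robkunboz' -> 'robkonboz'
Rule 2: Consonant Assimilation: voiced obstruent before voiceless consonant becomes voiceless ('bk' -> 'pk'). 'robkonboz' -> 'ropkonboz'
Rule 3: Final Devoicing: word-final voiced obstruent 'z' becomes voiceless 's'. 'ropkonboz' -> 'ropkonbos'
Final form: 'ropkonbos'

ropkonbos


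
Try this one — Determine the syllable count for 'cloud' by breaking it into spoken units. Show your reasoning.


Break 'cloud' into syllables: cloud -> cloud = 1 syllable

1 syllable


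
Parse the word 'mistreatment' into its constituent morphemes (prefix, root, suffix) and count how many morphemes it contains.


Step 1: Identify prefix: 'mis' (meaning: wrongly)
Step 2: Identify root: 'treat'
Step 3: Identify suffix(es): 'ment'
Decomposition: mis- (prefix: wrongly) + treat (root) + -ment (suffix: action/result)
Total morphemes: 3

3 morphemes (mis- (prefix: wrongly) + treat (root) + -ment (suffix: action/result))


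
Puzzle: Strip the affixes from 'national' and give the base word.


Remove suffix '-al' from 'national' to get root 'nation'.

nation


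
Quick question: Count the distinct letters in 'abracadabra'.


Unique letters in 'abracadabra': {a, b, c, d, r} = 5 distinct letters.

5


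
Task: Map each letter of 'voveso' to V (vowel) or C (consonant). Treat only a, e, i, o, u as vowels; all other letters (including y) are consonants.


Letter mapping: v = C, o = V, v = C, e = V, s = C, o = V.

CVCVCV


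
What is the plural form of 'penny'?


Apply rule: Change -y to -ies (consonant + y). 'penny' becomes 'pennies'.

pennies


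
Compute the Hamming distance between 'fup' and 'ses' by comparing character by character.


Alignment:
Position 1: 'f' vs 's' = DIFFER
Position 2: 'u' vs 'e' = DIFFER
Position 3: 'p' vs 's' = DIFFER
Total differences: 3

3


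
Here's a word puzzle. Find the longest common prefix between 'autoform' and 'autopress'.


Compare from the start: 4 characters match: 'auto'. Mismatch at position 5: 'f' vs 'p'.

auto


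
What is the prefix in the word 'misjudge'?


The word 'misjudge' = 'mis' (prefix) + 'judge' (root). The prefix is 'mis'.

mis


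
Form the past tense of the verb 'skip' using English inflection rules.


Apply rule: Double final consonant and add -ed. 'skip' becomes 'skipped'.

skipped


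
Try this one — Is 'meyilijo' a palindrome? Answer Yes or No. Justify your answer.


Forward: 'meyilijo'
Reversed: 'ojiliyem'
They differ.

No


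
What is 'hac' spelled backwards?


Reverse 'hac' character by character: 'cah'.

cah


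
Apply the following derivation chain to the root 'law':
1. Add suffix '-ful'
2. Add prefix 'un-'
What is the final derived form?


Step 1: Add suffix '-ful' to 'law' = 'lawful'
Step 2: Add prefix 'un-' to 'lawful' = 'unlawful'

unlawful


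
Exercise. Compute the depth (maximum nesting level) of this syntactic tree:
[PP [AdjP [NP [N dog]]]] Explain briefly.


Count bracket nesting levels:
'[' at pos 0: depth = 1
'[' at pos 4: depth = 2
'[' at pos 10: depth = 3
'[' at pos 14: depth = 4
Maximum depth reached: 4

4


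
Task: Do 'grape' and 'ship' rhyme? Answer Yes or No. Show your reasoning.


Rime (stressed vowel + following sounds) of 'grape': -ape = /eɪp/
Rime of 'ship': -ip = /ɪp/
/eɪp/ and /ɪp/ are different ending sounds, so the words do not rhyme.

No


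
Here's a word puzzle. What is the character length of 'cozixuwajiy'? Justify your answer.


Spell out 'cozixuwajiy' and number each letter: c(1), o(2), z(3), i(4), x(5), u(6), w(7), a(8), j(9), i(10), y(11). Total: 11 letters.

11


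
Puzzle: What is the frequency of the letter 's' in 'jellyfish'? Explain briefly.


Letter 's' in 'jellyfish': found at position(s) 8 = 1 occurrence(s).

1


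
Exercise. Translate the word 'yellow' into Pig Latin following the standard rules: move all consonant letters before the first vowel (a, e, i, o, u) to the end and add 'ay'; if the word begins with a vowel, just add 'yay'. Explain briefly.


'yellow': move consonant cluster 'y' to end and add 'ay': 'ellowyay'.

ellowyay


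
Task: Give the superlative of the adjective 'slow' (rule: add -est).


Apply superlative formation (add -est): 'slow' -> 'slowest'.

slowest


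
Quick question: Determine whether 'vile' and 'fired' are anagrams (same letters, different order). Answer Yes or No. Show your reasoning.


Sorted letters of 'vile': 'eilv'
Sorted letters of 'fired': 'defir'
They do not match.

No


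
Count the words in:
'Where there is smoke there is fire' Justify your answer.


Split into words: Where | there | is | smoke | there | is | fire = 7 words.

7


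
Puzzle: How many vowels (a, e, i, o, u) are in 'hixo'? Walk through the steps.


Vowels in 'hixo': i, o = 2 vowels.

2


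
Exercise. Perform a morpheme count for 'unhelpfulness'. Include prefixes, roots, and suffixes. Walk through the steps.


Decomposition: un- (prefix) + help (root) + -ful (suffix) + -ness (suffix) = 4 morpheme(s)

4 morphemes


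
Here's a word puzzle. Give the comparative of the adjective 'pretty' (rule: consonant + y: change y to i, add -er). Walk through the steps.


Apply comparative formation (consonant + y: change y to i, add -er): 'pretty' -> 'prettier'.

prettier


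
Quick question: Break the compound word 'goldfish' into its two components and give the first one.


Split 'goldfish' into 'gold' + 'fish'. The first part is 'gold'.

gold


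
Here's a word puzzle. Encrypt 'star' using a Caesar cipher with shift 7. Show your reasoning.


Shift each letter by 7: s -> z, t -> a, a -> h, r -> y. Result: 'zahy'.

zahy


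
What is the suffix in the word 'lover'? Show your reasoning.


The word 'lover' = 'love' (root) + '-er' (suffix). The suffix is '-er'.

er


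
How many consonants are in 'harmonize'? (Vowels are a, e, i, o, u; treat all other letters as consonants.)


Consonants in 'harmonize': h, r, m, n, z = 5 consonants.

5


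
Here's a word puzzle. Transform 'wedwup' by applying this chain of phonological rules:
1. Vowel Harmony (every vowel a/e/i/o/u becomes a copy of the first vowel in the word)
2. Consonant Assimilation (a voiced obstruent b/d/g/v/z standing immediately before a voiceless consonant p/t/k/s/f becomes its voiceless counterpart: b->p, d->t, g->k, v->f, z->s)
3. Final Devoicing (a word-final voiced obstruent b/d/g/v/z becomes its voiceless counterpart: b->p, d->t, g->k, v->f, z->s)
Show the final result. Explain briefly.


Starting form: 'wedwup'
Rule 1: Vowel Harmony: all vowels become 'e' (matching first vowel). 'wedwup' -> 'wedwep'
Rule 2: Consonant Assimilation: no voiced obstruent (b/d/g/v/z) stands immediately before a voiceless consonant (p/t/k/s/f). No change.
Rule 3: Final Devoicing: final consonant 'p' is not one of the voiced obstruents b/d/g/v/z. No change.
Final form: 'wedwep'

wedwep


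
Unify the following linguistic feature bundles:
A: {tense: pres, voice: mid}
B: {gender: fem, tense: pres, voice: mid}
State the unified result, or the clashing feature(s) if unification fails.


Compare features:
gender: A=_ vs B=fem -> unified: fem
tense: A=pres vs B=pres -> unified: pres
voice: A=mid vs B=mid -> unified: mid
No clashes found.

Unified: {gender: fem, tense: pres, voice: mid}


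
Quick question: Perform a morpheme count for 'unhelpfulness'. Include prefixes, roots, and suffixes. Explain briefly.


Decomposition: un- (prefix) + help (root) + -ful (suffix) + -ness (suffix) = 4 morpheme(s)

4 morphemes


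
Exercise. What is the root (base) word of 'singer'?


Remove suffix '-er' from 'singer' to get root 'sing'.

sing


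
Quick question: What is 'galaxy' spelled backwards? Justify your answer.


Reverse 'galaxy' character by character: 'yxalag'.

yxalag


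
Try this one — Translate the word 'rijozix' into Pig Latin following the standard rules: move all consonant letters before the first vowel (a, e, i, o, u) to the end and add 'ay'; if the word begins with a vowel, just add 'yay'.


'rijozix': move consonant cluster 'r' to end and add 'ay': 'ijozixray'.

ijozixray


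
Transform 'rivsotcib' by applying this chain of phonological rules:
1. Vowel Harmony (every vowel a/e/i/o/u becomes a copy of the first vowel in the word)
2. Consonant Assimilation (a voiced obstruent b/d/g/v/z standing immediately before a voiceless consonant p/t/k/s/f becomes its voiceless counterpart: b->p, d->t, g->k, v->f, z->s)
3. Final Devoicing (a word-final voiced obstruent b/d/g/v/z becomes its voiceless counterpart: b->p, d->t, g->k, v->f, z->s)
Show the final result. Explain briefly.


Starting form: 'rivsotcib'
Rule 1: Vowel Harmony: all vowels become 'i' (matching first vowel). 'rivsotcib' -> 'rivsitcib'
Rule 2: Consonant Assimilation: voiced obstruent before voiceless consonant becomes voiceless ('vs' -> 'fs'). 'rivsitcib' -> 'rifsitcib'
Rule 3: Final Devoicing: word-final voiced obstruent 'b' becomes voiceless 'p'. 'rifsitcib' -> 'rifsitcip'
Final form: 'rifsitcip'

rifsitcip


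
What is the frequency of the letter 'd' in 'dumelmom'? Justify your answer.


Letter 'd' in 'dumelmom': found at position(s) 1 = 1 occurrence(s).

1


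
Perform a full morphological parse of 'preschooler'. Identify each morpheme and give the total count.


Step 1: Identify prefix: 'pre' (meaning: before)
Step 2: Identify root: 'school'
Step 3: Identify suffix(es): 'er'
Decomposition: pre- (prefix: before) + school (root) + -er (suffix: one who)
Total morphemes: 3

3 morphemes (pre- (prefix: before) + school (root) + -er (suffix: one who))


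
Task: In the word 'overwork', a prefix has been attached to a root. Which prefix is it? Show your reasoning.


The word 'overwork' = 'over' (prefix) + 'work' (root). The prefix is 'over'.

over


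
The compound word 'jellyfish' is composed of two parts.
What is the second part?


Split 'jellyfish' into 'jelly' + 'fish'. The second part is 'fish'.

fish


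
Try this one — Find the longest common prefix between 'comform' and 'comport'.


Compare from the start: 3 characters match: 'com'. Mismatch at position 4: 'f' vs 'p'.

com


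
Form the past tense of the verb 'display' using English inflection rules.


Apply rule: Add -ed. 'display' becomes 'displayed'.

displayed


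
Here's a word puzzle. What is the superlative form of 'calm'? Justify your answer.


Apply superlative formation (add -est): 'calm' -> 'calmest'.

calmest


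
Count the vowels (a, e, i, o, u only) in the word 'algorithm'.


Vowels in 'algorithm': a, o, i = 3 vowels.

3


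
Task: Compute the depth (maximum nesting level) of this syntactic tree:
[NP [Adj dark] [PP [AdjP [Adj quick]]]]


Count bracket nesting levels:
'[' at pos 0: depth = 1
'[' at pos 4: depth = 2
'[' at pos 15: depth = 2
'[' at pos 19: depth = 3
'[' at pos 25: depth = 4
Maximum depth reached: 4

4


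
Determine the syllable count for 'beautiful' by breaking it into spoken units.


Break 'beautiful' into syllables: beau-ti-ful -> beau | ti | ful = 3 syllables

3 syllables


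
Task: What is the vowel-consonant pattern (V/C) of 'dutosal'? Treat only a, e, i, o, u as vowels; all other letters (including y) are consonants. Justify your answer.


Letter mapping: d = C, u = V, t = C, o = V, s = C, a = V, l = C.

CVCVCVC


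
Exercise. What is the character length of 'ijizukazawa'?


Spell out 'ijizukazawa' and number each letter: i(1), j(2), i(3), z(4), u(5), k(6), a(7), z(8), a(9), w(10), a(11). Total: 11 letters.

11


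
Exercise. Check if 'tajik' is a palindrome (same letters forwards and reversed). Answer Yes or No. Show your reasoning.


Forward: 'tajik'
Reversed: 'kijat'
They differ.

No


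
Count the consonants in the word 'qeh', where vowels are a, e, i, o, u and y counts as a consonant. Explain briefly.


Consonants in 'qeh': q, h = 2 consonants.

2


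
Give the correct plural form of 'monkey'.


Apply rule: Add -s. 'monkey' becomes 'monkeys'.

monkeys


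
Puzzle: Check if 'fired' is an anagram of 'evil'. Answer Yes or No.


Sorted letters of 'fired': 'defir'
Sorted letters of 'evil': 'eilv'
They do not match.

No


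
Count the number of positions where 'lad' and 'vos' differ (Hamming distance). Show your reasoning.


Alignment:
Position 1: 'l' vs 'v' = DIFFER
Position 2: 'a' vs 'o' = DIFFER
Position 3: 'd' vs 's' = DIFFER
Total differences: 3

3


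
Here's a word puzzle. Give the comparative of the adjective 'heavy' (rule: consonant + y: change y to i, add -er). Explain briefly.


Apply comparative formation (consonant + y: change y to i, add -er): 'heavy' -> 'heavier'.

heavier


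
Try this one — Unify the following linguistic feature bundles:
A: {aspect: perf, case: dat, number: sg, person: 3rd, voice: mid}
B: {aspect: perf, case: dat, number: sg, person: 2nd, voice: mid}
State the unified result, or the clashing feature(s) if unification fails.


Compare features:
aspect: A=perf vs B=perf -> unified: perf
case: A=dat vs B=dat -> unified: dat
number: A=sg vs B=sg -> unified: sg
person: A=3rd vs B=2nd -> CLASH
voice: A=mid vs B=mid -> unified: mid
Clash detected on feature 'person' (3rd vs 2nd); unification fails.

CLASH on 'person' (3rd vs 2nd)


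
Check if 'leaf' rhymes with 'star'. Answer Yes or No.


Rime (stressed vowel + following sounds) of 'leaf': -eaf = /iːf/
Rime of 'star': -ar = /ɑːr/
/iːf/ and /ɑːr/ are different ending sounds, so the words do not rhyme.

No


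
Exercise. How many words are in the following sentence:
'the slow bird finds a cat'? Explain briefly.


Split into words: the | slow | bird | finds | a | cat = 6 words.

6


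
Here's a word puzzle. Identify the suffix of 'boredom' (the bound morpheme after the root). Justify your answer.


The word 'boredom' = 'bore' (root) + '-dom' (suffix). The suffix is '-dom'.

dom


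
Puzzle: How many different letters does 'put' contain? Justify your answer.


Unique letters in 'put': {p, t, u} = 3 distinct letters.

3


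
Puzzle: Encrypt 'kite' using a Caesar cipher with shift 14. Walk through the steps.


Shift each letter by 14: k -> y, i -> w, t -> h, e -> s. Result: 'ywhs'.

ywhs


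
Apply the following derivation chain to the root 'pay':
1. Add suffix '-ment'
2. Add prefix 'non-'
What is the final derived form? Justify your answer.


Step 1: Add suffix '-ment' to 'pay' = 'payment'
Step 2: Add prefix 'non-' to 'payment' = 'nonpayment'

nonpayment


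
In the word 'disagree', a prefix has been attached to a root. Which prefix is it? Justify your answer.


The word 'disagree' = 'dis' (prefix) + 'agree' (root). The prefix is 'dis'.

dis


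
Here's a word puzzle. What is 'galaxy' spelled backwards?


Reverse 'galaxy' character by character: 'yxalag'.

yxalag


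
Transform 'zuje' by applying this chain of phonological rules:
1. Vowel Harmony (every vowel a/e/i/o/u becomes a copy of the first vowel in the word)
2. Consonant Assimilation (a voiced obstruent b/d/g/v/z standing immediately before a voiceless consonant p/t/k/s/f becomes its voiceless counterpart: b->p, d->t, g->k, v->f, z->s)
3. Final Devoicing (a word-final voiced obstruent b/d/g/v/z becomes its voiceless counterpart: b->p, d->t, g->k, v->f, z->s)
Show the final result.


Starting form: 'zuje'
Rule 1: Vowel Harmony: all vowels become 'u' (matching first vowel). 'zuje' -> 'zuju'
Rule 2: Consonant Assimilation: no voiced obstruent (b/d/g/v/z) stands immediately before a voiceless consonant (p/t/k/s/f). No change.
Rule 3: Final Devoicing: the word ends in the vowel 'u', not a consonant. No change.
Final form: 'zuju'

zuju


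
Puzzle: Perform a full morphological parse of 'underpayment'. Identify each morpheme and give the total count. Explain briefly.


Step 1: Identify prefix: 'under' (meaning: beneath/insufficient)
Step 2: Identify root: 'pay'
Step 3: Identify suffix(es): 'ment'
Decomposition: under- (prefix: beneath/insufficient) + pay (root) + -ment (suffix: action/result)
Total morphemes: 3

3 morphemes (under- (prefix: beneath/insufficient) + pay (root) + -ment (suffix: action/result))


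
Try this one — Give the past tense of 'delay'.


Apply rule: Add -ed. 'delay' becomes 'delayed'.

delayed


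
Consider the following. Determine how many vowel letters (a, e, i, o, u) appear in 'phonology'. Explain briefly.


Vowels in 'phonology': o, o, o = 3 vowels.

3


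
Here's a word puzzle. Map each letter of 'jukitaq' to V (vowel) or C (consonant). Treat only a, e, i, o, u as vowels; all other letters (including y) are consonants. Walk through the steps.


Letter mapping: j = C, u = V, k = C, i = V, t = C, a = V, q = C.

CVCVCVC


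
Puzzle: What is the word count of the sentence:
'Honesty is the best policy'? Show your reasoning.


Split into words: Honesty | is | the | best | policy = 5 words.

5


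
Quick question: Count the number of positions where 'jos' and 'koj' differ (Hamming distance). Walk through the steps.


Alignment:
Position 1: 'j' vs 'k' = DIFFER
Position 2: 'o' vs 'o' = match
Position 3: 's' vs 'j' = DIFFER
Total differences: 2

2


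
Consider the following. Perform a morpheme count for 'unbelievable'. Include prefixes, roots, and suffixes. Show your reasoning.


Decomposition: un- (prefix) + believe (root) + -able (suffix) = 3 morpheme(s)

3 morphemes


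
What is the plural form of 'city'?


Apply rule: Change -y to -ies (consonant + y). 'city' becomes 'cities'.

cities


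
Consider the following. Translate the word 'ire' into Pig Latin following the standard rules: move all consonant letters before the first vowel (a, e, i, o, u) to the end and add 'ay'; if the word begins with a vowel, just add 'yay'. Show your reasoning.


'ire' starts with a vowel, so add 'yay': 'ireyay'.

ireyay


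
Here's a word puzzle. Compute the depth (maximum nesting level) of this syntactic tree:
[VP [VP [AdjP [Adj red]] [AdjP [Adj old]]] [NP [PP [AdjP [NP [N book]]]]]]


Count bracket nesting levels:
'[' at pos 0: depth = 1
'[' at pos 4: depth = 2
'[' at pos 8: depth = 3
'[' at pos 14: depth = 4
'[' at pos 25: depth = 3
'[' at pos 31: depth = 4
'[' at pos 43: depth = 2
'[' at pos 47: depth = 3
'[' at pos 51: depth = 4
'[' at pos 57: depth = 5
'[' at pos 61: depth = 6
Maximum depth reached: 6

6


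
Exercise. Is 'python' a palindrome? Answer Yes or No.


Forward: 'python'
Reversed: 'nohtyp'
They differ.

No


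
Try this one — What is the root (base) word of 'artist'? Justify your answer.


Remove suffix '-ist' from 'artist' to get root 'art'.

art


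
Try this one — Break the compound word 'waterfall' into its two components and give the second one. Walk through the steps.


Split 'waterfall' into 'water' + 'fall'. The second part is 'fall'.

fall


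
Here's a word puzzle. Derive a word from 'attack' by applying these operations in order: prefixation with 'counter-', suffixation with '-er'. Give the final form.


Step 1: Add prefix 'counter-' to 'attack' = 'counterattack'
Step 2: Add suffix '-er' to 'counterattack' = 'counterattacker'

counterattacker


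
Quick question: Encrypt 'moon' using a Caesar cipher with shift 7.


Shift each letter by 7: m -> t, o -> v, o -> v, n -> u. Result: 'tvvu'.

tvvu


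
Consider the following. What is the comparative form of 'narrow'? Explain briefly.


Apply comparative formation (add -er): 'narrow' -> 'narrower'.

narrower


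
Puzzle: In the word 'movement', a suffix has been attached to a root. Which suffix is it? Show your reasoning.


The word 'movement' = 'move' (root) + '-ment' (suffix). The suffix is '-ment'.

ment


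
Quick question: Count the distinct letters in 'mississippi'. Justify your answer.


Unique letters in 'mississippi': {i, m, p, s} = 4 distinct letters.

4


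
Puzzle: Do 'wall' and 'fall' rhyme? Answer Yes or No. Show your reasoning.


Rime (stressed vowel + following sounds) of 'wall': -all = /ɔːl/
Rime of 'fall': -all = /ɔːl/
/ɔːl/ and /ɔːl/ are the same ending sound, so the words rhyme.

Yes


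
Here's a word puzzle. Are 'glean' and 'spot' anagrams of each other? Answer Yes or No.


Sorted letters of 'glean': 'aegln'
Sorted letters of 'spot': 'opst'
They do not match.

No


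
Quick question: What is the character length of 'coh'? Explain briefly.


Spell out 'coh' and number each letter: c(1), o(2), h(3). Total: 3 letters.

3


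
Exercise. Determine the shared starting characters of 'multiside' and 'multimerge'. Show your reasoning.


Compare from the start: 5 characters match: 'multi'. Mismatch at position 6: 's' vs 'm'.

multi


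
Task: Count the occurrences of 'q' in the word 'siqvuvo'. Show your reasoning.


Letter 'q' in 'siqvuvo': found at position(s) 3 = 1 occurrence(s).

1


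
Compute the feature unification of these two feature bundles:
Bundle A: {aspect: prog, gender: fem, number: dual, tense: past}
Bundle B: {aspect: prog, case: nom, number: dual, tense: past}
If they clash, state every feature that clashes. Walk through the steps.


Compare features:
aspect: A=prog vs B=prog -> unified: prog
case: A=_ vs B=nom -> unified: nom
gender: A=fem vs B=_ -> unified: fem
number: A=dual vs B=dual -> unified: dual
tense: A=past vs B=past -> unified: past
No clashes found.

Unified: {aspect: prog, case: nom, gender: fem, number: dual, tense: past}


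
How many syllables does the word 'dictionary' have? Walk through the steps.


Break 'dictionary' into syllables: dic-tion-ar-y -> dic | tion | ar | y = 4 syllables

4 syllables


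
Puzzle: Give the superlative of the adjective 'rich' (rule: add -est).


Apply superlative formation (add -est): 'rich' -> 'richest'.

richest


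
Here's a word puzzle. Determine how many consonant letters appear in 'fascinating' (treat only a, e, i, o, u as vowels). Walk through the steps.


Consonants in 'fascinating': f, s, c, n, t, n, g = 7 consonants.

7


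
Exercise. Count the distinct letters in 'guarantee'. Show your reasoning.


Unique letters in 'guarantee': {a, e, g, n, r, t, u} = 7 distinct letters.

7


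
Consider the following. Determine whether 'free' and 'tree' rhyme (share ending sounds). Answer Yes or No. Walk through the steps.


Rime (stressed vowel + following sounds) of 'free': -ee = /iː/
Rime of 'tree': -ee = /iː/
/iː/ and /iː/ are the same ending sound, so the words rhyme.

Yes


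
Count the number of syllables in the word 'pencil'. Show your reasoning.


Break 'pencil' into syllables: pen-cil -> pen | cil = 2 syllables

2 syllables


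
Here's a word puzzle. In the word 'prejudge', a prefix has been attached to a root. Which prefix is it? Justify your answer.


The word 'prejudge' = 'pre' (prefix) + 'judge' (root). The prefix is 'pre'.

pre


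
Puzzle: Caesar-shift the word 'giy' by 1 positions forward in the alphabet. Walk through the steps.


Shift each letter by 1: g -> h, i -> j, y -> z. Result: 'hjz'.

hjz


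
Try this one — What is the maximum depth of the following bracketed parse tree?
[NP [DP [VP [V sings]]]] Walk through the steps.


Count bracket nesting levels:
'[' at pos 0: depth = 1
'[' at pos 4: depth = 2
'[' at pos 8: depth = 3
'[' at pos 12: depth = 4
Maximum depth reached: 4

4


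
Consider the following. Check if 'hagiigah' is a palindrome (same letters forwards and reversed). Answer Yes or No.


Forward: 'hagiigah'
Reversed: 'hagiigah'
They are identical.

Yes


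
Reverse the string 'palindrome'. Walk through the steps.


Reverse 'palindrome' character by character: 'emordnilap'.

emordnilap


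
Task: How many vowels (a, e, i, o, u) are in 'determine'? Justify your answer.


Vowels in 'determine': e, e, i, e = 4 vowels.

4


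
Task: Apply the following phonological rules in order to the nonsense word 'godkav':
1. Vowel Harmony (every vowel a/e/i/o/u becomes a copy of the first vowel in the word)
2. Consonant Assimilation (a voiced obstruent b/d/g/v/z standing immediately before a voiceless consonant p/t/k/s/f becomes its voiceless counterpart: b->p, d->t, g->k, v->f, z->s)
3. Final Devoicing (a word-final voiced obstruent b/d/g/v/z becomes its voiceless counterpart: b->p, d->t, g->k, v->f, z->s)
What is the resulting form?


Starting form: 'godkav'
Rule 1: Vowel Harmony: all vowels become 'o' (matching first vowel). 'godkav' -> 'godkov'
Rule 2: Consonant Assimilation: voiced obstruent before voiceless consonant becomes voiceless ('dk' -> 'tk'). 'godkov' -> 'gotkov'
Rule 3: Final Devoicing: word-final voiced obstruent 'v' becomes voiceless 'f'. 'gotkov' -> 'gotkof'
Final form: 'gotkof'

gotkof


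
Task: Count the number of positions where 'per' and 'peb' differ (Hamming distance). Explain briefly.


Alignment:
Position 1: 'p' vs 'p' = match
Position 2: 'e' vs 'e' = match
Position 3: 'r' vs 'b' = DIFFER
Total differences: 1

1


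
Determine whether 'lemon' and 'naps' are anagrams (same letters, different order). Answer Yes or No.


Sorted letters of 'lemon': 'elmno'
Sorted letters of 'naps': 'anps'
They do not match.

No


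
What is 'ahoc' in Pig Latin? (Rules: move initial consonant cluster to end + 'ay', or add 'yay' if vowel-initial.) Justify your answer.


'ahoc' starts with a vowel, so add 'yay': 'ahocyay'.

ahocyay


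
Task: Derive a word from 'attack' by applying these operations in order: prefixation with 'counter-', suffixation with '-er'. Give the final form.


Step 1: Add prefix 'counter-' to 'attack' = 'counterattack'
Step 2: Add suffix '-er' to 'counterattack' = 'counterattacker'

counterattacker


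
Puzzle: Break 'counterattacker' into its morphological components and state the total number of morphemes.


Step 1: Identify prefix: 'counter' (meaning: against)
Step 2: Identify root: 'attack'
Step 3: Identify suffix(es): 'er'
Decomposition: counter- (prefix: against) + attack (root) + -er (suffix: one who)
Total morphemes: 3

3 morphemes (counter- (prefix: against) + attack (root) + -er (suffix: one who))


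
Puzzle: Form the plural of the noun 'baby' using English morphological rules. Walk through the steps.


Apply rule: Change -y to -ies (consonant + y). 'baby' becomes 'babies'.

babies


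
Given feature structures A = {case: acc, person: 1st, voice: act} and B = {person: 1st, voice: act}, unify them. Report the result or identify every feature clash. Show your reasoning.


Compare features:
case: A=acc vs B=_ -> unified: acc
person: A=1st vs B=1st -> unified: 1st
voice: A=act vs B=act -> unified: act
No clashes found.

Unified: {case: acc, person: 1st, voice: act}


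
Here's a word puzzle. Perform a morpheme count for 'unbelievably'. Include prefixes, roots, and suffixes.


Decomposition: un- (prefix) + believe (root) + -able (suffix) + -ly (suffix) = 4 morpheme(s)

4 morphemes


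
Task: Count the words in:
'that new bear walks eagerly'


Split into words: that | new | bear | walks | eagerly = 5 words.

5
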